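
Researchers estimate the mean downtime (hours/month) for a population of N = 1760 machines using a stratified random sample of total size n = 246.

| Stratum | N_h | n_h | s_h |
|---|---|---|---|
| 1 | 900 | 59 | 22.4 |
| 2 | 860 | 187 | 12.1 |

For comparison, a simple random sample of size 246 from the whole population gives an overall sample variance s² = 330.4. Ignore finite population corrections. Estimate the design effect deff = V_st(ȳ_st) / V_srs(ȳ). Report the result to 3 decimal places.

deff ≈ 1.795

V̂(ȳ_st) = Σ W_h² s_h²/n_h, with W_h = N_h/N and N = 1760:
  stratum 1: (900/1760)²·22.4²/59 = 2.22384
  stratum 2: (860/1760)²·12.1²/187 = 0.186939
V_st = 2.41078
V_srs = s²/n = 330.4/246 = 1.34309
deff = V_st / V_srs = 2.41078/1.34309 = 1.7950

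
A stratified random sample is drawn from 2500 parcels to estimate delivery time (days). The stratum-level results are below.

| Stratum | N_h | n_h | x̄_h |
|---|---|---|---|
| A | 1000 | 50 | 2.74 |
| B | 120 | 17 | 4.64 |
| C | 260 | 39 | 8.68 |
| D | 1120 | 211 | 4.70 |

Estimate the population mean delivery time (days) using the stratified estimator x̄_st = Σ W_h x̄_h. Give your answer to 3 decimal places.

N = Σ N_h = 2500. Stratum weights W_h = N_h/N.
x̄_st = (1000·2.74 + 120·4.64 + 260·8.68 + 1120·4.70) / 2500 = 4.32704

x̄_st ≈ 4.327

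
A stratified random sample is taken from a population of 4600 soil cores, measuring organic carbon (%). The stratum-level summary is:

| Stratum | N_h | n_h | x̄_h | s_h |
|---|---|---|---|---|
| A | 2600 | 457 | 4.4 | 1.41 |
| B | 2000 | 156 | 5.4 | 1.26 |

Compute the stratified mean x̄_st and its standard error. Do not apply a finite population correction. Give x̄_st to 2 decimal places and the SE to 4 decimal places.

x̄_st ≈ 4.83, SE ≈ 0.0576

x̄_st = Σ W_h x̄_h = (2600·4.4 + 2000·5.4)/4600 = 4.83478
V̂(x̄_st) = Σ W_h² s_h²/n_h, with W_h = N_h/N and N = 4600:
  stratum A: (2600/4600)²·1.41²/457 = 0.0013898
  stratum B: (2000/4600)²·1.26²/156 = 0.0019238
V̂(x̄_st) = 0.00331361
SE(x̄_st) = √0.00331361 = 0.0575639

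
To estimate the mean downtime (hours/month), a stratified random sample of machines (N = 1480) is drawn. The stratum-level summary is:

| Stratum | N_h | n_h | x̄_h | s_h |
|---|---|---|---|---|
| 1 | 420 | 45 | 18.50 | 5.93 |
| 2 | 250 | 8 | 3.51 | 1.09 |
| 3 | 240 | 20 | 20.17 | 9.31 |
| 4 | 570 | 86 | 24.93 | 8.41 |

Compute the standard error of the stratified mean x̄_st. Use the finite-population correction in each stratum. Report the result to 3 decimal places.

SE(x̄_st) ≈ 0.518

V̂(x̄_st) = Σ W_h² (1 − n_h/N_h) s_h²/n_h, with W_h = N_h/N and N = 1480:
  stratum 1: (420/1480)²·(1 − 45/420)·5.93²/45 = 0.0561893
  stratum 2: (250/1480)²·(1 − 8/250)·1.09²/8 = 0.00410199
  stratum 3: (240/1480)²·(1 − 20/240)·9.31²/20 = 0.104467
  stratum 4: (570/1480)²·(1 − 86/570)·8.41²/86 = 0.103583
V̂(x̄_st) = 0.268342
SE(x̄_st) = √0.268342 = 0.518017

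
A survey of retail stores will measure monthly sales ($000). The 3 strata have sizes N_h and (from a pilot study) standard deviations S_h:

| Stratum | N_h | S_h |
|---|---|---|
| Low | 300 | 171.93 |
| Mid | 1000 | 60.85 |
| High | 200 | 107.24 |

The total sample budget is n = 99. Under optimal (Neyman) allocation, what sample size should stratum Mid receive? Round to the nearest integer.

45

Neyman allocation: n_h = n · N_h S_h / Σ N_i S_i, with n = 99.
  stratum Low: N_h·S_h = 300·171.93 = 51579.00
  stratum Mid: N_h·S_h = 1000·60.85 = 60850.00
  stratum High: N_h·S_h = 200·107.24 = 21448.00
Σ N_h S_h = 133877.00
n for stratum Mid = 99·60850.00/133877.00 = 44.998 → 45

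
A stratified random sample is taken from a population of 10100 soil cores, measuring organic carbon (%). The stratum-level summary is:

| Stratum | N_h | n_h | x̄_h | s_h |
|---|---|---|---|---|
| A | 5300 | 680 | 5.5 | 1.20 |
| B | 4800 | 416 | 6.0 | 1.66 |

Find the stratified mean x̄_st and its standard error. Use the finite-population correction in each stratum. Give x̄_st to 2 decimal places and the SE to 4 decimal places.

x̄_st ≈ 5.74, SE ≈ 0.0433

x̄_st = Σ W_h x̄_h = (5300·5.5 + 4800·6.0)/10100 = 5.73762
V̂(x̄_st) = Σ W_h² (1 − n_h/N_h) s_h²/n_h, with W_h = N_h/N and N = 10100:
  stratum A: (5300/10100)²·(1 − 680/5300)·1.20²/680 = 0.00050831
  stratum B: (4800/10100)²·(1 − 416/4800)·1.66²/416 = 0.00136644
V̂(x̄_st) = 0.00187475
SE(x̄_st) = √0.00187475 = 0.0432984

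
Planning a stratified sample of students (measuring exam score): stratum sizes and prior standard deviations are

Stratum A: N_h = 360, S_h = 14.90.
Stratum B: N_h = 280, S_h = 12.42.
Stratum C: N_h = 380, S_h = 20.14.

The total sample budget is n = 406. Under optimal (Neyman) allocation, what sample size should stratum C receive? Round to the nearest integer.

Neyman allocation: n_h = n · N_h S_h / Σ N_i S_i, with n = 406.
  stratum A: N_h·S_h = 360·14.90 = 5364.00
  stratum B: N_h·S_h = 280·12.42 = 3477.60
  stratum C: N_h·S_h = 380·20.14 = 7653.20
Σ N_h S_h = 16494.80
n for stratum C = 406·7653.20/16494.80 = 188.374 → 188

188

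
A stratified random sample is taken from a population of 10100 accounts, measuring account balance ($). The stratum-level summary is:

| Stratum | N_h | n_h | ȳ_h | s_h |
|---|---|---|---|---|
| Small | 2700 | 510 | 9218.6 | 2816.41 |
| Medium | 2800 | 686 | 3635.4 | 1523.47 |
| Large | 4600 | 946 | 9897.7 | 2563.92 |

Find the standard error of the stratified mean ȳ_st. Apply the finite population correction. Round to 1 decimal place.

SE(ȳ_st) ≈ 47.4

V̂(ȳ_st) = Σ W_h² (1 − n_h/N_h) s_h²/n_h, with W_h = N_h/N and N = 10100:
  stratum Small: (2700/10100)²·(1 − 510/2700)·2816.41²/510 = 901.544
  stratum Medium: (2800/10100)²·(1 − 686/2800)·1523.47²/686 = 196.32
  stratum Large: (4600/10100)²·(1 − 946/4600)·2563.92²/946 = 1144.99
V̂(ȳ_st) = 2242.85
SE(ȳ_st) = √2242.85 = 47.3588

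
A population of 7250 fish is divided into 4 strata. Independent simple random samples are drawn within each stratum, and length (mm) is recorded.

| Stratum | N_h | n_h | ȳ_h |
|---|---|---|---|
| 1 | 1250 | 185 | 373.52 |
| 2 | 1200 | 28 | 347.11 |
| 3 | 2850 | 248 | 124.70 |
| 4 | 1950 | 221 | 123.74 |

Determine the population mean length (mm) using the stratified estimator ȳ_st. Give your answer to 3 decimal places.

N = Σ N_h = 7250. Stratum weights W_h = N_h/N.
ȳ_st = (1250·373.52 + 1200·347.11 + 2850·124.70 + 1950·123.74) / 7250 = 204.15448

ȳ_st ≈ 204.154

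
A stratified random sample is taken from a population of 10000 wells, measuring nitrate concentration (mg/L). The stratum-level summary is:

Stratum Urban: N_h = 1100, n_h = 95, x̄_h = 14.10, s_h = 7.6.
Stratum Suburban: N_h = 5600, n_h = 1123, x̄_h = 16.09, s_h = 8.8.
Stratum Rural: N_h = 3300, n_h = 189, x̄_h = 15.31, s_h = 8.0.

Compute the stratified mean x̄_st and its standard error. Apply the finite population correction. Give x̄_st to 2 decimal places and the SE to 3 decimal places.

x̄_st ≈ 15.61, SE ≈ 0.242

x̄_st = Σ W_h x̄_h = (1100·14.10 + 5600·16.09 + 3300·15.31)/10000 = 15.61370
V̂(x̄_st) = Σ W_h² (1 − n_h/N_h) s_h²/n_h, with W_h = N_h/N and N = 10000:
  stratum Urban: (1100/10000)²·(1 − 95/1100)·7.6²/95 = 0.00672144
  stratum Suburban: (5600/10000)²·(1 − 1123/5600)·8.8²/1123 = 0.0172886
  stratum Rural: (3300/10000)²·(1 − 189/3300)·8.0²/189 = 0.0347642
V̂(x̄_st) = 0.0587743
SE(x̄_st) = √0.0587743 = 0.242434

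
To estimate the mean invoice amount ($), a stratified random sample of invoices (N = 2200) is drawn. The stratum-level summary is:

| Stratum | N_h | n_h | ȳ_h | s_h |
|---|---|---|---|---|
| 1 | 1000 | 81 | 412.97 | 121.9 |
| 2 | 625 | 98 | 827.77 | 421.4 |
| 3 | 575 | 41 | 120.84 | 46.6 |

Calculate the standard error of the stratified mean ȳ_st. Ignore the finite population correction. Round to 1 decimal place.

SE(ȳ_st) ≈ 13.7

V̂(ȳ_st) = Σ W_h² s_h²/n_h, with W_h = N_h/N and N = 2200:
  stratum 1: (1000/2200)²·121.9²/81 = 37.9033
  stratum 2: (625/2200)²·421.4²/98 = 146.244
  stratum 3: (575/2200)²·46.6²/41 = 3.61808
V̂(ȳ_st) = 187.765
SE(ȳ_st) = √187.765 = 13.7027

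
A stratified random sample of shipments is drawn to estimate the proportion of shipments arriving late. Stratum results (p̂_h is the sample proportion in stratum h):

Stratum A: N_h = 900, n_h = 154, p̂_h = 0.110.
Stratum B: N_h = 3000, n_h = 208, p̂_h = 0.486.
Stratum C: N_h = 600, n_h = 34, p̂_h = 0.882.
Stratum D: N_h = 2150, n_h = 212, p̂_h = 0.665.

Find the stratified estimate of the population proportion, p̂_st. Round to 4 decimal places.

N = 6650; stratum weights W_h = N_h/N.
p̂_st = Σ W_h p̂_h = (900·0.110 + 3000·0.486 + 600·0.882 + 2150·0.665)/6650 = 0.52871

p̂_st ≈ 0.5287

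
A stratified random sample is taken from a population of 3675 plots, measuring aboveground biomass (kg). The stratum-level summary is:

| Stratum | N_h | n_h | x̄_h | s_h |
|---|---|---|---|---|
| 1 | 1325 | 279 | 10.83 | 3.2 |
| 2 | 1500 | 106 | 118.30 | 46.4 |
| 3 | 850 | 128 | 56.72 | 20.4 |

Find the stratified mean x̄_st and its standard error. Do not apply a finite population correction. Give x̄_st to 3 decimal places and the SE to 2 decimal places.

x̄_st = Σ W_h x̄_h = (1325·10.83 + 1500·118.30 + 850·56.72)/3675 = 65.30932
V̂(x̄_st) = Σ W_h² s_h²/n_h, with W_h = N_h/N and N = 3675:
  stratum 1: (1325/3675)²·3.2²/279 = 0.00477104
  stratum 2: (1500/3675)²·46.4²/106 = 3.38375
  stratum 3: (850/3675)²·20.4²/128 = 0.17393
V̂(x̄_st) = 3.56245
SE(x̄_st) = √3.56245 = 1.88744

x̄_st ≈ 65.309, SE ≈ 1.89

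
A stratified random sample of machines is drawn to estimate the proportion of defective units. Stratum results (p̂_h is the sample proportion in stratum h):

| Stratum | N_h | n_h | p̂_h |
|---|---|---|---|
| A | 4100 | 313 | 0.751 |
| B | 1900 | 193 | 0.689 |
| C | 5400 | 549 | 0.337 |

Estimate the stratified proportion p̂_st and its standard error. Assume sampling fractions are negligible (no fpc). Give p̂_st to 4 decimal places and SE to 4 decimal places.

N = 11400; stratum weights W_h = N_h/N.
p̂_st = Σ W_h p̂_h = (4100·0.751 + 1900·0.689 + 5400·0.337)/11400 = 0.54456
V̂(p̂_st) = Σ W_h² p̂_h(1−p̂_h)/(n_h−1):
  stratum A: (4100/11400)²·0.751·0.249/312 = 7.75252e-05
  stratum B: (1900/11400)²·0.689·0.311/192 = 3.1001e-05
  stratum C: (5400/11400)²·0.337·0.663/548 = 9.14831e-05
V̂(p̂_st) = 0.000200009; SE = √V̂ = 0.0141425

p̂_st ≈ 0.5446, SE ≈ 0.0141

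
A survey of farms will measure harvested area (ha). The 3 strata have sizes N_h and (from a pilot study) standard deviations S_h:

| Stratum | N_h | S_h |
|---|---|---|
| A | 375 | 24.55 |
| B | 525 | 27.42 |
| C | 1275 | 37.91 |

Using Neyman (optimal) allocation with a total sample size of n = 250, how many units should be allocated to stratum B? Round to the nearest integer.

50

Neyman allocation: n_h = n · N_h S_h / Σ N_i S_i, with n = 250.
  stratum A: N_h·S_h = 375·24.55 = 9206.25
  stratum B: N_h·S_h = 525·27.42 = 14395.50
  stratum C: N_h·S_h = 1275·37.91 = 48335.25
Σ N_h S_h = 71937.00
n for stratum B = 250·14395.50/71937.00 = 50.028 → 50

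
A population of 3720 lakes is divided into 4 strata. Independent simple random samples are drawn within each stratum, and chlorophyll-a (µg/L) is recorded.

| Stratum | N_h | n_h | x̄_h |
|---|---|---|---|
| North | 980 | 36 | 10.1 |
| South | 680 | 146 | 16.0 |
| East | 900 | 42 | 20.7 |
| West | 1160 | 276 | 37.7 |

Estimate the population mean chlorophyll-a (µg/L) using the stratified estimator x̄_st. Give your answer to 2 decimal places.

N = Σ N_h = 3720. Stratum weights W_h = N_h/N.
x̄_st = (980·10.1 + 680·16.0 + 900·20.7 + 1160·37.7) / 3720 = 22.3495

x̄_st ≈ 22.35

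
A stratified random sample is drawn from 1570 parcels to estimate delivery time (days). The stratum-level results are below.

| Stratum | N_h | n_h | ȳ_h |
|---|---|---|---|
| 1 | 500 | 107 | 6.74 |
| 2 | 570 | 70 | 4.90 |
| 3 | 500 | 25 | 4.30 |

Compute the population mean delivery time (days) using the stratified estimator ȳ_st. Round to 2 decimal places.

ȳ_st ≈ 5.29

N = Σ N_h = 1570. Stratum weights W_h = N_h/N.
ȳ_st = (500·6.74 + 570·4.90 + 500·4.30) / 1570 = 5.2949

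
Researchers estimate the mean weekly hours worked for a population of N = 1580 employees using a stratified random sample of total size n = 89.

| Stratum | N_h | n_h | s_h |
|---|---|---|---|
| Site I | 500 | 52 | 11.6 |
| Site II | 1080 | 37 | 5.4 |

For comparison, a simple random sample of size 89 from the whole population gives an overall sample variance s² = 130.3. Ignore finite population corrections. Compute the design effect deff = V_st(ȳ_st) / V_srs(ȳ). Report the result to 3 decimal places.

V̂(ȳ_st) = Σ W_h² s_h²/n_h, with W_h = N_h/N and N = 1580:
  stratum Site I: (500/1580)²·11.6²/52 = 0.259142
  stratum Site II: (1080/1580)²·5.4²/37 = 0.36823
V_st = 0.627372
V_srs = s²/n = 130.3/89 = 1.46404
deff = V_st / V_srs = 0.627372/1.46404 = 0.4285

deff ≈ 0.429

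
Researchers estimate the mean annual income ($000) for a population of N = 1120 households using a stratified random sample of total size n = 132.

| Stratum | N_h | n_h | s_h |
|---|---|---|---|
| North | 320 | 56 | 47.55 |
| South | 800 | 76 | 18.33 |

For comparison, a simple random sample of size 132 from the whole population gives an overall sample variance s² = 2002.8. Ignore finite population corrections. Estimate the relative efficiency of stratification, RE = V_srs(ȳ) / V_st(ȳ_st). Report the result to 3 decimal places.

RE ≈ 2.733

V̂(ȳ_st) = Σ W_h² s_h²/n_h, with W_h = N_h/N and N = 1120:
  stratum North: (320/1120)²·47.55²/56 = 3.29592
  stratum South: (800/1120)²·18.33²/76 = 2.25556
V_st = 5.55149
V_srs = s²/n = 2002.8/132 = 15.1727
Relative efficiency = V_srs / V_st = 15.1727/5.55149 = 2.7331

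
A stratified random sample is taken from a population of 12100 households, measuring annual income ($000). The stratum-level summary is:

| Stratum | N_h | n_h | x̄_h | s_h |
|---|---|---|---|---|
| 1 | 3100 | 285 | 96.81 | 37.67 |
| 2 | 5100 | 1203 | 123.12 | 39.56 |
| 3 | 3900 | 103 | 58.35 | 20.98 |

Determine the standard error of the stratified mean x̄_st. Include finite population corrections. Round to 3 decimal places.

SE(x̄_st) ≈ 0.952

V̂(x̄_st) = Σ W_h² (1 − n_h/N_h) s_h²/n_h, with W_h = N_h/N and N = 12100:
  stratum 1: (3100/12100)²·(1 − 285/3100)·37.67²/285 = 0.296767
  stratum 2: (5100/12100)²·(1 − 1203/5100)·39.56²/1203 = 0.176594
  stratum 3: (3900/12100)²·(1 − 103/3900)·20.98²/103 = 0.432223
V̂(x̄_st) = 0.905585
SE(x̄_st) = √0.905585 = 0.951622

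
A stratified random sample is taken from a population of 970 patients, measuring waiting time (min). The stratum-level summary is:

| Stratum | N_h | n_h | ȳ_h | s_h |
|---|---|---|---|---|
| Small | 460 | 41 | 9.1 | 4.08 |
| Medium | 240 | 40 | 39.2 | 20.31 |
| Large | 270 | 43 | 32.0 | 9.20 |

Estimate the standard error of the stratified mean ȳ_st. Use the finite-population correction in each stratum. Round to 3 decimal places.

SE(ȳ_st) ≈ 0.859

V̂(ȳ_st) = Σ W_h² (1 − n_h/N_h) s_h²/n_h, with W_h = N_h/N and N = 970:
  stratum Small: (460/970)²·(1 − 41/460)·4.08²/41 = 0.0831696
  stratum Medium: (240/970)²·(1 − 40/240)·20.31²/40 = 0.526087
  stratum Large: (270/970)²·(1 − 43/270)·9.20²/43 = 0.128219
V̂(ȳ_st) = 0.737476
SE(ȳ_st) = √0.737476 = 0.858764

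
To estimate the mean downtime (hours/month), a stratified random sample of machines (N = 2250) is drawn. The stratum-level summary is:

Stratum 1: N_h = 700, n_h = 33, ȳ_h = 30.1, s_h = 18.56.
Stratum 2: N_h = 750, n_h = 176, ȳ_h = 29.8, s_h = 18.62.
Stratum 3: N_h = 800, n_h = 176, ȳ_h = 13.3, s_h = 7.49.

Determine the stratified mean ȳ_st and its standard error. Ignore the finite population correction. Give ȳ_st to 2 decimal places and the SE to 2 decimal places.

ȳ_st ≈ 24.03, SE ≈ 1.13

ȳ_st = Σ W_h ȳ_h = (700·30.1 + 750·29.8 + 800·13.3)/2250 = 24.02667
V̂(ȳ_st) = Σ W_h² s_h²/n_h, with W_h = N_h/N and N = 2250:
  stratum 1: (700/2250)²·18.56²/33 = 1.01035
  stratum 2: (750/2250)²·18.62²/176 = 0.218879
  stratum 3: (800/2250)²·7.49²/176 = 0.0402964
V̂(ȳ_st) = 1.26953
SE(ȳ_st) = √1.26953 = 1.12673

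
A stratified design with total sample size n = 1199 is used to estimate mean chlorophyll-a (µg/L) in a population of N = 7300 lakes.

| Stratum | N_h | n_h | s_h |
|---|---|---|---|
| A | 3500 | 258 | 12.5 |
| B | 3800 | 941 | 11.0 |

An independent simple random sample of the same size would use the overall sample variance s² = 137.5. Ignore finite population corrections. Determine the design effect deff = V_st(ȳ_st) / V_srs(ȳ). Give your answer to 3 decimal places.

V̂(ȳ_st) = Σ W_h² s_h²/n_h, with W_h = N_h/N and N = 7300:
  stratum A: (3500/7300)²·12.5²/258 = 0.139216
  stratum B: (3800/7300)²·11.0²/941 = 0.0348431
V_st = 0.17406
V_srs = s²/n = 137.5/1199 = 0.114679
deff = V_st / V_srs = 0.17406/0.114679 = 1.5178

deff ≈ 1.518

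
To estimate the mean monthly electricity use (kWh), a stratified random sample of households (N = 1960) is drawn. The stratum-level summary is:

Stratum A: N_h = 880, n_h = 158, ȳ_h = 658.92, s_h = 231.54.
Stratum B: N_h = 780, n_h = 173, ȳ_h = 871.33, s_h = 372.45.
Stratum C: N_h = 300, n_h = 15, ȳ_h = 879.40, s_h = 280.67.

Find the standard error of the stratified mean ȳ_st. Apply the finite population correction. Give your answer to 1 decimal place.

V̂(ȳ_st) = Σ W_h² (1 − n_h/N_h) s_h²/n_h, with W_h = N_h/N and N = 1960:
  stratum A: (880/1960)²·(1 − 158/880)·231.54²/158 = 56.1181
  stratum B: (780/1960)²·(1 − 173/780)·372.45²/173 = 98.8237
  stratum C: (300/1960)²·(1 − 15/300)·280.67²/15 = 116.884
V̂(ȳ_st) = 271.826
SE(ȳ_st) = √271.826 = 16.4871

SE(ȳ_st) ≈ 16.5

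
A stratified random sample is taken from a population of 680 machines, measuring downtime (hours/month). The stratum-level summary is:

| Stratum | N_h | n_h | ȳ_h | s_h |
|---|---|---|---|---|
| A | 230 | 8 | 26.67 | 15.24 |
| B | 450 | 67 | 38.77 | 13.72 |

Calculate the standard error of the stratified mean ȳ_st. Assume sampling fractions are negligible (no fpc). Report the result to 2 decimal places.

V̂(ȳ_st) = Σ W_h² s_h²/n_h, with W_h = N_h/N and N = 680:
  stratum A: (230/680)²·15.24²/8 = 3.32137
  stratum B: (450/680)²·13.72²/67 = 1.23038
V̂(ȳ_st) = 4.55176
SE(ȳ_st) = √4.55176 = 2.13348

SE(ȳ_st) ≈ 2.13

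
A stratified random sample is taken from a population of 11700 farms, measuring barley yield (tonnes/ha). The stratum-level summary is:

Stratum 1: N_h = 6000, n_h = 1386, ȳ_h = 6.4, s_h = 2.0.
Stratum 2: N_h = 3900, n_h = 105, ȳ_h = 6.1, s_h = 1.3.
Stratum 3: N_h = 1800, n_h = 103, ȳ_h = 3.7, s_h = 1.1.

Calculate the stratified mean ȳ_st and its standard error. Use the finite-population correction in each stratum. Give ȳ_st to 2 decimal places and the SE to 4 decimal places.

ȳ_st = Σ W_h ȳ_h = (6000·6.4 + 3900·6.1 + 1800·3.7)/11700 = 5.88462
V̂(ȳ_st) = Σ W_h² (1 − n_h/N_h) s_h²/n_h, with W_h = N_h/N and N = 11700:
  stratum 1: (6000/11700)²·(1 − 1386/6000)·2.0²/1386 = 0.000583652
  stratum 2: (3900/11700)²·(1 − 105/3900)·1.3²/105 = 0.00174021
  stratum 3: (1800/11700)²·(1 − 103/1800)·1.1²/103 = 0.000262138
V̂(ȳ_st) = 0.002586
SE(ȳ_st) = √0.002586 = 0.0508527

ȳ_st ≈ 5.88, SE ≈ 0.0509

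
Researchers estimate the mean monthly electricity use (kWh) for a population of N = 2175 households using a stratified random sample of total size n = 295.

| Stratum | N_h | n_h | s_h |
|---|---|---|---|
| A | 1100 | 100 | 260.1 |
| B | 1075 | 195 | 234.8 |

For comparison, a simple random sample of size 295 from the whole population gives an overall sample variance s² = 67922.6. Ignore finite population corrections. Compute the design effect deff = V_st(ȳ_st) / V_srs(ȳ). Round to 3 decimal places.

deff ≈ 1.052

V̂(ȳ_st) = Σ W_h² s_h²/n_h, with W_h = N_h/N and N = 2175:
  stratum A: (1100/2175)²·260.1²/100 = 173.04
  stratum B: (1075/2175)²·234.8²/195 = 69.0653
V_st = 242.106
V_srs = s²/n = 67922.6/295 = 230.246
deff = V_st / V_srs = 242.106/230.246 = 1.0515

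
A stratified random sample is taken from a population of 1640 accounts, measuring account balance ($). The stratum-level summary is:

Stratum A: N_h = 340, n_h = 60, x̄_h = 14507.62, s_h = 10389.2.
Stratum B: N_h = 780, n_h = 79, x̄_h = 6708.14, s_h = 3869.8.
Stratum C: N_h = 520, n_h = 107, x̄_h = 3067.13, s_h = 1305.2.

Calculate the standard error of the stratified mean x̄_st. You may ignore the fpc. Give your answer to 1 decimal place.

SE(x̄_st) ≈ 349.0

V̂(x̄_st) = Σ W_h² s_h²/n_h, with W_h = N_h/N and N = 1640:
  stratum A: (340/1640)²·10389.2²/60 = 77318.4
  stratum B: (780/1640)²·3869.8²/79 = 42879.7
  stratum C: (520/1640)²·1305.2²/107 = 1600.62
V̂(x̄_st) = 121799
SE(x̄_st) = √121799 = 348.997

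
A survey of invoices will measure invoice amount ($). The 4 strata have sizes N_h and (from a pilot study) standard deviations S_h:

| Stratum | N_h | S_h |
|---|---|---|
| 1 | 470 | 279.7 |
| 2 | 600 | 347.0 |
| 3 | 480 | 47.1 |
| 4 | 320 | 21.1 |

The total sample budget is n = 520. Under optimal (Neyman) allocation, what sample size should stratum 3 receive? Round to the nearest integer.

Neyman allocation: n_h = n · N_h S_h / Σ N_i S_i, with n = 520.
  stratum 1: N_h·S_h = 470·279.7 = 131459.00
  stratum 2: N_h·S_h = 600·347.0 = 208200.00
  stratum 3: N_h·S_h = 480·47.1 = 22608.00
  stratum 4: N_h·S_h = 320·21.1 = 6752.00
Σ N_h S_h = 369019.00
n for stratum 3 = 520·22608.00/369019.00 = 31.858 → 32

32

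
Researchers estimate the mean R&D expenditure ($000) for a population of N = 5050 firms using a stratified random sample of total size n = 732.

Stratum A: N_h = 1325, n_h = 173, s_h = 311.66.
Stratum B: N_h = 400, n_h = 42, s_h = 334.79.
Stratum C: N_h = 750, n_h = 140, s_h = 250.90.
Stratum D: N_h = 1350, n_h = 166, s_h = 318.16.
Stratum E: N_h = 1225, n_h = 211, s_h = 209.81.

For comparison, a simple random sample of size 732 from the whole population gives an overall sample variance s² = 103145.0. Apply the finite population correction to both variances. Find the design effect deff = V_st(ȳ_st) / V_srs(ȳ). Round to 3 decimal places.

deff ≈ 0.872

V̂(ȳ_st) = Σ W_h² (1 − n_h/N_h) s_h²/n_h, with W_h = N_h/N and N = 5050:
  stratum A: (1325/5050)²·(1 − 173/1325)·311.66²/173 = 33.6048
  stratum B: (400/5050)²·(1 − 42/400)·334.79²/42 = 14.985
  stratum C: (750/5050)²·(1 − 140/750)·250.90²/140 = 8.06643
  stratum D: (1350/5050)²·(1 − 166/1350)·318.16²/166 = 38.2196
  stratum E: (1225/5050)²·(1 − 211/1225)·209.81²/211 = 10.1616
V_st = 105.037
V_srs = (1 − 732/5050)·103145.0/732 = 120.484
deff = V_st / V_srs = 105.037/120.484 = 0.8718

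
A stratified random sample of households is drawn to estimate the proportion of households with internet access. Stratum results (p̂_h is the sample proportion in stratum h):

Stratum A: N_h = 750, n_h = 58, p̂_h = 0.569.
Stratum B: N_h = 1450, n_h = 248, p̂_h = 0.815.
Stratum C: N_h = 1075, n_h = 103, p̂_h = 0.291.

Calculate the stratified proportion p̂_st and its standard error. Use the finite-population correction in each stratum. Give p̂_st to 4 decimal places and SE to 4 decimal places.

p̂_st ≈ 0.5867, SE ≈ 0.0225

N = 3275; stratum weights W_h = N_h/N.
p̂_st = Σ W_h p̂_h = (750·0.569 + 1450·0.815 + 1075·0.291)/3275 = 0.58666
V̂(p̂_st) = Σ W_h² (1 − n_h/N_h) p̂_h(1−p̂_h)/(n_h−1):
  stratum A: (750/3275)²·(1 − 58/750)·0.569·0.431/57 = 0.00020819
  stratum B: (1450/3275)²·(1 − 248/1450)·0.815·0.185/247 = 9.91933e-05
  stratum C: (1075/3275)²·(1 − 103/1075)·0.291·0.709/102 = 0.000197057
V̂(p̂_st) = 0.00050444; SE = √V̂ = 0.0224597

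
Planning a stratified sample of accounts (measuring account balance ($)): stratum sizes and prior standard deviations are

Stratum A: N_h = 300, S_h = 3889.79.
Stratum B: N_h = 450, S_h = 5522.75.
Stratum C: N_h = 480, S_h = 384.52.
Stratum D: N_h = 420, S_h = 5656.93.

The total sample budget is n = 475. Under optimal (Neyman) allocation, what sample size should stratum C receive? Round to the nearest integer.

Neyman allocation: n_h = n · N_h S_h / Σ N_i S_i, with n = 475.
  stratum A: N_h·S_h = 300·3889.79 = 1166937.00
  stratum B: N_h·S_h = 450·5522.75 = 2485237.50
  stratum C: N_h·S_h = 480·384.52 = 184569.60
  stratum D: N_h·S_h = 420·5656.93 = 2375910.60
Σ N_h S_h = 6212654.70
n for stratum C = 475·184569.60/6212654.70 = 14.112 → 14

14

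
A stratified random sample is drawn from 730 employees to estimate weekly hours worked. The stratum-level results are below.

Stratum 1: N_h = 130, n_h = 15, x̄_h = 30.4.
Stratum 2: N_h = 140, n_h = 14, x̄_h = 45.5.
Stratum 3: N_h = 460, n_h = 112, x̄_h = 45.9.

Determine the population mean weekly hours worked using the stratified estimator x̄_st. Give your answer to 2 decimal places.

N = Σ N_h = 730. Stratum weights W_h = N_h/N.
x̄_st = (130·30.4 + 140·45.5 + 460·45.9) / 730 = 43.0630

x̄_st ≈ 43.06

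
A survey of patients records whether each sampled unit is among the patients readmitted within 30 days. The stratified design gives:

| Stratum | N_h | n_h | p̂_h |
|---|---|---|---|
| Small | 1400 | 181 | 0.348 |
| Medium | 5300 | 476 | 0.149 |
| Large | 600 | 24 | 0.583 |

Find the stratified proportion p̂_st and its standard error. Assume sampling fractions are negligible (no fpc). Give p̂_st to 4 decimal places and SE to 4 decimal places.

p̂_st ≈ 0.2228, SE ≈ 0.0161

N = 7300; stratum weights W_h = N_h/N.
p̂_st = Σ W_h p̂_h = (1400·0.348 + 5300·0.149 + 600·0.583)/7300 = 0.22284
V̂(p̂_st) = Σ W_h² p̂_h(1−p̂_h)/(n_h−1):
  stratum Small: (1400/7300)²·0.348·0.652/180 = 4.63623e-05
  stratum Medium: (5300/7300)²·0.149·0.851/475 = 0.000140711
  stratum Large: (600/7300)²·0.583·0.417/23 = 7.14058e-05
V̂(p̂_st) = 0.000258479; SE = √V̂ = 0.0160773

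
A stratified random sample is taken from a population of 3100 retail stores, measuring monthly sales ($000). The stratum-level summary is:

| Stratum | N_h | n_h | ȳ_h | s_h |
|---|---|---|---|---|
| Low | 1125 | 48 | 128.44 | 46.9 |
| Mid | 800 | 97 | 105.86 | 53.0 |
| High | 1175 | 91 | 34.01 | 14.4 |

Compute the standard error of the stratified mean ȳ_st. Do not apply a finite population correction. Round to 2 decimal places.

SE(ȳ_st) ≈ 2.88

V̂(ȳ_st) = Σ W_h² s_h²/n_h, with W_h = N_h/N and N = 3100:
  stratum Low: (1125/3100)²·46.9²/48 = 6.03512
  stratum Mid: (800/3100)²·53.0²/97 = 1.92858
  stratum High: (1175/3100)²·14.4²/91 = 0.327368
V̂(ȳ_st) = 8.29107
SE(ȳ_st) = √8.29107 = 2.87942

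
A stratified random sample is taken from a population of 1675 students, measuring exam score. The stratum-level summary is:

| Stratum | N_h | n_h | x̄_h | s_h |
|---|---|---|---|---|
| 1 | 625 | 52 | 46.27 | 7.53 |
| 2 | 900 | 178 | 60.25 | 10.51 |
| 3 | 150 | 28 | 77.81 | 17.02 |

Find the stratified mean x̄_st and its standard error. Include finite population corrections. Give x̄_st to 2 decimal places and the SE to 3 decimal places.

x̄_st = Σ W_h x̄_h = (625·46.27 + 900·60.25 + 150·77.81)/1675 = 56.60612
V̂(x̄_st) = Σ W_h² (1 − n_h/N_h) s_h²/n_h, with W_h = N_h/N and N = 1675:
  stratum 1: (625/1675)²·(1 − 52/625)·7.53²/52 = 0.139185
  stratum 2: (900/1675)²·(1 − 178/900)·10.51²/178 = 0.143726
  stratum 3: (150/1675)²·(1 − 28/150)·17.02²/28 = 0.0674812
V̂(x̄_st) = 0.350392
SE(x̄_st) = √0.350392 = 0.591939

x̄_st ≈ 56.61, SE ≈ 0.592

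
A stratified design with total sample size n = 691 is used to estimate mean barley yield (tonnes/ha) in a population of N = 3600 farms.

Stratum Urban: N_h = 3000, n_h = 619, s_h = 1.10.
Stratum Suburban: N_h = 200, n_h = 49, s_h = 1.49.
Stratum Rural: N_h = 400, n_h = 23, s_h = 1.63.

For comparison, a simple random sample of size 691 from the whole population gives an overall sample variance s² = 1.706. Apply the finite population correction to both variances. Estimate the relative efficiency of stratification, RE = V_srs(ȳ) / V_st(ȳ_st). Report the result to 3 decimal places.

V̂(ȳ_st) = Σ W_h² (1 − n_h/N_h) s_h²/n_h, with W_h = N_h/N and N = 3600:
  stratum Urban: (3000/3600)²·(1 − 619/3000)·1.10²/619 = 0.00107738
  stratum Suburban: (200/3600)²·(1 − 49/200)·1.49²/49 = 0.000105579
  stratum Rural: (400/3600)²·(1 − 23/400)·1.63²/23 = 0.00134414
V_st = 0.0025271
V_srs = (1 − 691/3600)·1.706/691 = 0.001995
Relative efficiency = V_srs / V_st = 0.001995/0.0025271 = 0.7894

RE ≈ 0.789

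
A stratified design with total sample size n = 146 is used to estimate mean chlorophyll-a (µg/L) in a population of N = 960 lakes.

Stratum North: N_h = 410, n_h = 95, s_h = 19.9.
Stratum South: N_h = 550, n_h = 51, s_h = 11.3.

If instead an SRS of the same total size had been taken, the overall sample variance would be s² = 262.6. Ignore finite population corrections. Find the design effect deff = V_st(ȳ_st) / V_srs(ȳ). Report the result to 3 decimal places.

deff ≈ 0.880

V̂(ȳ_st) = Σ W_h² s_h²/n_h, with W_h = N_h/N and N = 960:
  stratum North: (410/960)²·19.9²/95 = 0.76034
  stratum South: (550/960)²·11.3²/51 = 0.821807
V_st = 1.58215
V_srs = s²/n = 262.6/146 = 1.79863
deff = V_st / V_srs = 1.58215/1.79863 = 0.8796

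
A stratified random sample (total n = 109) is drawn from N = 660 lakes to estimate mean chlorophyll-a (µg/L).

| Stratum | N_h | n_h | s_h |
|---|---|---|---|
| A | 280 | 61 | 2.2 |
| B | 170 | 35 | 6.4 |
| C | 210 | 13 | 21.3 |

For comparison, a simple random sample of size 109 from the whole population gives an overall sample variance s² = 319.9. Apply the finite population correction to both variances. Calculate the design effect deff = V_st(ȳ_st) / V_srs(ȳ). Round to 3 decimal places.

V̂(ȳ_st) = Σ W_h² (1 − n_h/N_h) s_h²/n_h, with W_h = N_h/N and N = 660:
  stratum A: (280/660)²·(1 − 61/280)·2.2²/61 = 0.0111694
  stratum B: (170/660)²·(1 − 35/170)·6.4²/35 = 0.0616576
  stratum C: (210/660)²·(1 − 13/210)·21.3²/13 = 3.31447
V_st = 3.38729
V_srs = (1 − 109/660)·319.9/109 = 2.45017
deff = V_st / V_srs = 3.38729/2.45017 = 1.3825

deff ≈ 1.382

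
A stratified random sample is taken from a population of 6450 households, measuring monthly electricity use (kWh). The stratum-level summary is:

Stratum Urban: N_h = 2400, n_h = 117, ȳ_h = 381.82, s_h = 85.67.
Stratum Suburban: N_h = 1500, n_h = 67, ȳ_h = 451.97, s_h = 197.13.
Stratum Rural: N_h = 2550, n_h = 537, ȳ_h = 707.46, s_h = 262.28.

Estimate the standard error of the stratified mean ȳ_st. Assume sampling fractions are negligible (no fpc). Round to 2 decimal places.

V̂(ȳ_st) = Σ W_h² s_h²/n_h, with W_h = N_h/N and N = 6450:
  stratum Urban: (2400/6450)²·85.67²/117 = 8.6851
  stratum Suburban: (1500/6450)²·197.13²/67 = 31.3685
  stratum Rural: (2550/6450)²·262.28²/537 = 20.0224
V̂(ȳ_st) = 60.076
SE(ȳ_st) = √60.076 = 7.75087

SE(ȳ_st) ≈ 7.75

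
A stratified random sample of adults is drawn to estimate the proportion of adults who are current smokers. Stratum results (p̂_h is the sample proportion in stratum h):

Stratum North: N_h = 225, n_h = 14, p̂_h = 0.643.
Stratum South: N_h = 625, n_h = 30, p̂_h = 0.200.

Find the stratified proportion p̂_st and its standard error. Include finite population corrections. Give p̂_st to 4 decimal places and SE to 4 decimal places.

p̂_st ≈ 0.3173, SE ≈ 0.0632

N = 850; stratum weights W_h = N_h/N.
p̂_st = Σ W_h p̂_h = (225·0.643 + 625·0.200)/850 = 0.31726
V̂(p̂_st) = Σ W_h² (1 − n_h/N_h) p̂_h(1−p̂_h)/(n_h−1):
  stratum North: (225/850)²·(1 − 14/225)·0.643·0.357/13 = 0.00116028
  stratum South: (625/850)²·(1 − 30/625)·0.200·0.800/29 = 0.00283976
V̂(p̂_st) = 0.00400004; SE = √V̂ = 0.0632458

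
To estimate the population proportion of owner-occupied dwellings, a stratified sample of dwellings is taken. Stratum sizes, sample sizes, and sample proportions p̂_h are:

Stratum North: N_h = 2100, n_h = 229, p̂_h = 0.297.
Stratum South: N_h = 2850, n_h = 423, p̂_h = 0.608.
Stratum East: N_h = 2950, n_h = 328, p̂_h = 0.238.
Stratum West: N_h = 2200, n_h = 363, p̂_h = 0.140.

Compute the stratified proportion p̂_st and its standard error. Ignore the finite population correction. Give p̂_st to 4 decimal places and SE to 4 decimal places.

N = 10100; stratum weights W_h = N_h/N.
p̂_st = Σ W_h p̂_h = (2100·0.297 + 2850·0.608 + 2950·0.238 + 2200·0.140)/10100 = 0.33333
V̂(p̂_st) = Σ W_h² p̂_h(1−p̂_h)/(n_h−1):
  stratum North: (2100/10100)²·0.297·0.703/228 = 3.95888e-05
  stratum South: (2850/10100)²·0.608·0.392/422 = 4.49701e-05
  stratum East: (2950/10100)²·0.238·0.762/327 = 4.73135e-05
  stratum West: (2200/10100)²·0.140·0.860/362 = 1.57805e-05
V̂(p̂_st) = 0.000147653; SE = √V̂ = 0.0121513

p̂_st ≈ 0.3333, SE ≈ 0.0122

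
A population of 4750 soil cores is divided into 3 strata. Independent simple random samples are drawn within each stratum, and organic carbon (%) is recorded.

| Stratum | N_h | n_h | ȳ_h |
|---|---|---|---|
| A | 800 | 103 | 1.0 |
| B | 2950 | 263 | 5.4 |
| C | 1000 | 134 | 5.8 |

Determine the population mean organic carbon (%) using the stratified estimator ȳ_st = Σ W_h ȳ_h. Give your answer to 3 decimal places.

N = Σ N_h = 4750. Stratum weights W_h = N_h/N.
ȳ_st = (800·1.0 + 2950·5.4 + 1000·5.8) / 4750 = 4.74316

ȳ_st ≈ 4.743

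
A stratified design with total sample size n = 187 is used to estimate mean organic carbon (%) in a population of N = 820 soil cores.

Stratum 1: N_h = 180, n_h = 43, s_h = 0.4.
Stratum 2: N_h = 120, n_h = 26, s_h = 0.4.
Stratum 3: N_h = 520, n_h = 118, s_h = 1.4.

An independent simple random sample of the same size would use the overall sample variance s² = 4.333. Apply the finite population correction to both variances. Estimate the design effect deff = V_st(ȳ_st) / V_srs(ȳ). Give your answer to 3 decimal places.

V̂(ȳ_st) = Σ W_h² (1 − n_h/N_h) s_h²/n_h, with W_h = N_h/N and N = 820:
  stratum 1: (180/820)²·(1 − 43/180)·0.4²/43 = 0.000136464
  stratum 2: (120/820)²·(1 − 26/120)·0.4²/26 = 0.000103235
  stratum 3: (520/820)²·(1 − 118/520)·1.4²/118 = 0.00516388
V_st = 0.00540357
V_srs = (1 − 187/820)·4.333/187 = 0.017887
deff = V_st / V_srs = 0.00540357/0.017887 = 0.3021

deff ≈ 0.302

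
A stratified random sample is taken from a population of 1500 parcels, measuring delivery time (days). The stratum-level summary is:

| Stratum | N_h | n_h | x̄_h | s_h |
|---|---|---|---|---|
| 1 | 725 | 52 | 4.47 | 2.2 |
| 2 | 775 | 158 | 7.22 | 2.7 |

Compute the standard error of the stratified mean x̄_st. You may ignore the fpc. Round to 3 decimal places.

V̂(x̄_st) = Σ W_h² s_h²/n_h, with W_h = N_h/N and N = 1500:
  stratum 1: (725/1500)²·2.2²/52 = 0.0217438
  stratum 2: (775/1500)²·2.7²/158 = 0.0123166
V̂(x̄_st) = 0.0340604
SE(x̄_st) = √0.0340604 = 0.184555

SE(x̄_st) ≈ 0.185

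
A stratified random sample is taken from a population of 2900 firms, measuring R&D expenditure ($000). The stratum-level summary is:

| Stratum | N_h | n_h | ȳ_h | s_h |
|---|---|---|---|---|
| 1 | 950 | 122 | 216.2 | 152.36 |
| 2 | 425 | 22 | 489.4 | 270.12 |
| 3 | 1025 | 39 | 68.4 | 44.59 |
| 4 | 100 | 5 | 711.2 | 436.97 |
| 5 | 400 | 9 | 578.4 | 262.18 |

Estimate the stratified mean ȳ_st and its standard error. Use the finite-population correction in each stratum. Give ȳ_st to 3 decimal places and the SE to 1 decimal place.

ȳ_st ≈ 271.026, SE ≈ 16.6

ȳ_st = Σ W_h ȳ_h = (950·216.2 + 425·489.4 + 1025·68.4 + 100·711.2 + 400·578.4)/2900 = 271.02586
V̂(ȳ_st) = Σ W_h² (1 − n_h/N_h) s_h²/n_h, with W_h = N_h/N and N = 2900:
  stratum 1: (950/2900)²·(1 − 122/950)·152.36²/122 = 17.7967
  stratum 2: (425/2900)²·(1 − 22/425)·270.12²/22 = 67.5443
  stratum 3: (1025/2900)²·(1 − 39/1025)·44.59²/39 = 6.12654
  stratum 4: (100/2900)²·(1 − 5/100)·436.97²/5 = 43.1381
  stratum 5: (400/2900)²·(1 − 9/400)·262.18²/9 = 142.036
V̂(ȳ_st) = 276.641
SE(ȳ_st) = √276.641 = 16.6325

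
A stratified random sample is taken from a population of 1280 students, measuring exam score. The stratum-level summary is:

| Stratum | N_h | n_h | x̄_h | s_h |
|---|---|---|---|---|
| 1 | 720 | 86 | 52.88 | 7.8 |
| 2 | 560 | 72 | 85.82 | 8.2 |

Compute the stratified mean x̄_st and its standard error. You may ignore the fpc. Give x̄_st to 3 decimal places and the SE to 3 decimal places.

x̄_st ≈ 67.291, SE ≈ 0.635

x̄_st = Σ W_h x̄_h = (720·52.88 + 560·85.82)/1280 = 67.29125
V̂(x̄_st) = Σ W_h² s_h²/n_h, with W_h = N_h/N and N = 1280:
  stratum 1: (720/1280)²·7.8²/86 = 0.223839
  stratum 2: (560/1280)²·8.2²/72 = 0.178752
V̂(x̄_st) = 0.402591
SE(x̄_st) = √0.402591 = 0.634501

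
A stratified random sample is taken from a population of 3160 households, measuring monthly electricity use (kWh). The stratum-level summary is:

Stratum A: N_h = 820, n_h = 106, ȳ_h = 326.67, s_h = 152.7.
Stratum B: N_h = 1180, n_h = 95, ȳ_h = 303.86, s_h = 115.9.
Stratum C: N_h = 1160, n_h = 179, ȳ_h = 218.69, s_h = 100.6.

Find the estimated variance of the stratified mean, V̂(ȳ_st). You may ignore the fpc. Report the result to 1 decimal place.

V̂(ȳ_st) ≈ 42.1

V̂(ȳ_st) = Σ W_h² s_h²/n_h, with W_h = N_h/N and N = 3160:
  stratum A: (820/3160)²·152.7²/106 = 14.8124
  stratum B: (1180/3160)²·115.9²/95 = 19.7166
  stratum C: (1160/3160)²·100.6²/179 = 7.61877
V̂(ȳ_st) = 42.1478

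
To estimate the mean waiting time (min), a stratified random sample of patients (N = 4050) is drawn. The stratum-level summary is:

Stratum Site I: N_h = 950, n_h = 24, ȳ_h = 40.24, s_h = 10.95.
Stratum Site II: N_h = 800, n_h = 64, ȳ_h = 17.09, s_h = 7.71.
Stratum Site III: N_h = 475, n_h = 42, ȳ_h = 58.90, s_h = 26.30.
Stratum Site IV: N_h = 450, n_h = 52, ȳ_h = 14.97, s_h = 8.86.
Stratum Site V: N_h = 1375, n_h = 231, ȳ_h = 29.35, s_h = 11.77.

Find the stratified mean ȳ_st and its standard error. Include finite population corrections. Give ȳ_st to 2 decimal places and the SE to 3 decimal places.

ȳ_st = Σ W_h ȳ_h = (950·40.24 + 800·17.09 + 475·58.90 + 450·14.97 + 1375·29.35)/4050 = 31.35068
V̂(ȳ_st) = Σ W_h² (1 − n_h/N_h) s_h²/n_h, with W_h = N_h/N and N = 4050:
  stratum Site I: (950/4050)²·(1 − 24/950)·10.95²/24 = 0.267942
  stratum Site II: (800/4050)²·(1 − 64/800)·7.71²/64 = 0.0333416
  stratum Site III: (475/4050)²·(1 − 42/475)·26.30²/42 = 0.206506
  stratum Site IV: (450/4050)²·(1 − 52/450)·8.86²/52 = 0.0164835
  stratum Site V: (1375/4050)²·(1 − 231/1375)·11.77²/231 = 0.0575122
V̂(ȳ_st) = 0.581786
SE(ȳ_st) = √0.581786 = 0.762749

ȳ_st ≈ 31.35, SE ≈ 0.763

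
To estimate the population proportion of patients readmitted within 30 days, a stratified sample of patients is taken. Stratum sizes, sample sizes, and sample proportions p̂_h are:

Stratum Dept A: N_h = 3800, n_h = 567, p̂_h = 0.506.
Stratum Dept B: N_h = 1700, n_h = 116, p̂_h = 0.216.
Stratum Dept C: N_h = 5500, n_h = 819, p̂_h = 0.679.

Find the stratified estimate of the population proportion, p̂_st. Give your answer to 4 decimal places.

N = 11000; stratum weights W_h = N_h/N.
p̂_st = Σ W_h p̂_h = (3800·0.506 + 1700·0.216 + 5500·0.679)/11000 = 0.54768

p̂_st ≈ 0.5477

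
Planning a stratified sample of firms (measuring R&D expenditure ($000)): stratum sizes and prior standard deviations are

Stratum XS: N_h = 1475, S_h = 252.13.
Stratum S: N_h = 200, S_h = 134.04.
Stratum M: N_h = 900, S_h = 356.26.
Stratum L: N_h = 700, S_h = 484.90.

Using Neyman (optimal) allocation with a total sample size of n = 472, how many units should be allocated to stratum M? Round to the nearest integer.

143

Neyman allocation: n_h = n · N_h S_h / Σ N_i S_i, with n = 472.
  stratum XS: N_h·S_h = 1475·252.13 = 371891.75
  stratum S: N_h·S_h = 200·134.04 = 26808.00
  stratum M: N_h·S_h = 900·356.26 = 320634.00
  stratum L: N_h·S_h = 700·484.90 = 339430.00
Σ N_h S_h = 1058763.75
n for stratum M = 472·320634.00/1058763.75 = 142.940 → 143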